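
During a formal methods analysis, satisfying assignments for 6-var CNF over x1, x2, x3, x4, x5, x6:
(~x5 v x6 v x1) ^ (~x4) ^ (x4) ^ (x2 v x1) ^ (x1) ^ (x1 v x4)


CNF with 6 clauses over 6 vars (64 assignments).
An assignment satisfies CNF iff every clause has >=1 true literal.
Check each row (bits = x1,x2,x3,x4,x5,x6; clause T/F shown):
  row 0 [000000]: clauses=TTFFFF -> 0
  row 1 [000001]: clauses=TTFFFF -> 0
  row 2 [000010]: clauses=FTFFFF -> 0
  row 3 [000011]: clauses=TTFFFF -> 0
  row 4 [000100]: clauses=TFTFFT -> 0
  (every remaining row is evaluated the same way; all 64 results are listed next)
Full result column, 8 rows per line (x1,x2,x3 fixed per line; x4,x5,x6 runs 000..111 left to right):
  rows 0-7 [x1,x2,x3=000]: 00000000  (ones: 0)
  rows 8-15 [x1,x2,x3=001]: 00000000  (ones: 0)
  rows 16-23 [x1,x2,x3=010]: 00000000  (ones: 0)
  rows 24-31 [x1,x2,x3=011]: 00000000  (ones: 0)
  rows 32-39 [x1,x2,x3=100]: 00000000  (ones: 0)
  rows 40-47 [x1,x2,x3=101]: 00000000  (ones: 0)
  rows 48-55 [x1,x2,x3=110]: 00000000  (ones: 0)
  rows 56-63 [x1,x2,x3=111]: 00000000  (ones: 0)
Satisfying assignments = 0+0+0+0+0+0+0+0 = 0

0


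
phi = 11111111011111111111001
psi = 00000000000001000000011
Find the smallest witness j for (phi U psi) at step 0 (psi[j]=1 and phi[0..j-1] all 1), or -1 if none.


(phi U psi) at 0: need smallest j with psi[j]=1 and phi[i]=1 for all i in [0,j).
Scan from step 0:
  step 0: phi=1, psi=0 -> continue
  step 1: phi=1, psi=0 -> continue
  step 2: phi=1, psi=0 -> continue
  step 3: phi=1, psi=0 -> continue
  step 8: phi=0 -> phi-prefix broken from here
  step 13: psi=1 but phi already failed -> not a witness
  step 21: psi=1 but phi already failed -> not a witness
  step 22: psi=1 but phi already failed -> not a witness
  end of trace: no witness -> -1
Witness step = -1

-1


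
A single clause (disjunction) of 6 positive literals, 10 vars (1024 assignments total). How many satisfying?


Step 1: Total=2^10=1024
Step 2: Unsat when all 6 false: 2^4=16
Step 3: Sat=1024-16=1008

1008


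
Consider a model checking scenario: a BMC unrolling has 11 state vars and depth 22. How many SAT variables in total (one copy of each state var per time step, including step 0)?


BMC unrolls to depth k, creating one copy of each state var for steps 0..k.
Step count = 22 + 1 = 23 (steps 0 through 22)
Vars per step = 11
Total = 11 * 23 = 253

253


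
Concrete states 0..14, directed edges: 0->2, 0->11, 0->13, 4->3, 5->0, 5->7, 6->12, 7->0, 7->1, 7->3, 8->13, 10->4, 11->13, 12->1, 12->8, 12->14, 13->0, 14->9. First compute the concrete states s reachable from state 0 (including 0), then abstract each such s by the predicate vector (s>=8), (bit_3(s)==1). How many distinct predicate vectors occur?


BFS from 0:
Concrete reachable: {0, 2, 11, 13}
Abstract via predicates (s>=8), (bit_3(s)==1):
  (0,0) <- {0, 2}
  (1,1) <- {11, 13}
Distinct abstract states = 2

2


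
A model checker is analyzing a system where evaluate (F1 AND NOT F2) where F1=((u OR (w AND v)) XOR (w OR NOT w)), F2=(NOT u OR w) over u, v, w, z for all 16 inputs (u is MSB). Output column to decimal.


F1 = ((u OR (w AND v)) XOR (w OR NOT w))
F2 = (NOT u OR w)
Counterexample to F1=>F2 is where F1=1 and F2=0.
Evaluate each row (bits = u,v,w,z, MSB first):
  row 0 [0000]: F1=1 F2=1 -> F1&~F2 -> 0
  row 1 [0001]: F1=1 F2=1 -> F1&~F2 -> 0
  row 2 [0010]: F1=1 F2=1 -> F1&~F2 -> 0
  row 3 [0011]: F1=1 F2=1 -> F1&~F2 -> 0
  row 4 [0100]: F1=1 F2=1 -> F1&~F2 -> 0
  row 5 [0101]: F1=1 F2=1 -> F1&~F2 -> 0
  row 6 [0110]: F1=0 F2=1 -> F1&~F2 -> 0
  row 7 [0111]: F1=0 F2=1 -> F1&~F2 -> 0
  row 8 [1000]: F1=0 F2=0 -> F1&~F2 -> 0
  row 9 [1001]: F1=0 F2=0 -> F1&~F2 -> 0
  row 10 [1010]: F1=0 F2=1 -> F1&~F2 -> 0
  row 11 [1011]: F1=0 F2=1 -> F1&~F2 -> 0
  row 12 [1100]: F1=0 F2=0 -> F1&~F2 -> 0
  row 13 [1101]: F1=0 F2=0 -> F1&~F2 -> 0
  row 14 [1110]: F1=0 F2=1 -> F1&~F2 -> 0
  row 15 [1111]: F1=0 F2=1 -> F1&~F2 -> 0
Full result column, 4 rows per line (u,v fixed per line; w,z runs 00..11 left to right):
  rows 0-3 [u,v=00]: 0000  = hex 0
  rows 4-7 [u,v=01]: 0000  = hex 0
  rows 8-11 [u,v=10]: 0000  = hex 0
  rows 12-15 [u,v=11]: 0000  = hex 0
Counterexample vector (row 0 .. row 15) = 0000000000000000
Output column grouped in 4s = 0000 0000 0000 0000 = 0x0000
Convert to decimal digit by digit (value = value*16 + digit):
  0 -> 0
  0*16 + 0 = 0
  0*16 + 0 = 0
  0*16 + 0 = 0
Decimal = 0

0


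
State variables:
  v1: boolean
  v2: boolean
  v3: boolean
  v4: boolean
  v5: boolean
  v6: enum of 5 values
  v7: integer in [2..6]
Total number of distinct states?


State space = product of domain sizes of all variables.
Domain sizes:
  v1 (boolean): 2
  v2 (boolean): 2
  v3 (boolean): 2
  v4 (boolean): 2
  v5 (boolean): 2
  v6 (enum of 5 values): 5
  v7 (integer in [2..6]): 5
Product = 2 * 2 * 2 * 2 * 2 * 5 * 5 = 800

800


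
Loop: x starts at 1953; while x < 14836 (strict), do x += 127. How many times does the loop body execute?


Step 1: x goes from 1953 toward 14836 by 127; the body runs while x<14836, so iterations = ceil((bound-start)/step)
Step 2: Distance=12883
Step 3: ceil(12883/127)=102

102


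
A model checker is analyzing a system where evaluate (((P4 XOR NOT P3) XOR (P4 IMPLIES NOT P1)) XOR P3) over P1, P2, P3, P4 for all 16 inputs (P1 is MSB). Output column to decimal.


Formula: (((P4 XOR NOT P3) XOR (P4 IMPLIES NOT P1)) XOR P3) over P1, P2, P3, P4 (16 rows)
Evaluate each row (bits = P1,P2,P3,P4, MSB first):
  row 0 [0000]: (((0 XOR NOT 0) XOR (0 IMPLIES NOT 0)) XOR 0) -> 0
  row 1 [0001]: (((1 XOR NOT 0) XOR (1 IMPLIES NOT 0)) XOR 0) -> 1
  row 2 [0010]: (((0 XOR NOT 1) XOR (0 IMPLIES NOT 0)) XOR 1) -> 0
  row 3 [0011]: (((1 XOR NOT 1) XOR (1 IMPLIES NOT 0)) XOR 1) -> 1
  row 4 [0100]: (((0 XOR NOT 0) XOR (0 IMPLIES NOT 0)) XOR 0) -> 0
  row 5 [0101]: (((1 XOR NOT 0) XOR (1 IMPLIES NOT 0)) XOR 0) -> 1
  row 6 [0110]: (((0 XOR NOT 1) XOR (0 IMPLIES NOT 0)) XOR 1) -> 0
  row 7 [0111]: (((1 XOR NOT 1) XOR (1 IMPLIES NOT 0)) XOR 1) -> 1
  row 8 [1000]: (((0 XOR NOT 0) XOR (0 IMPLIES NOT 1)) XOR 0) -> 0
  row 9 [1001]: (((1 XOR NOT 0) XOR (1 IMPLIES NOT 1)) XOR 0) -> 0
  row 10 [1010]: (((0 XOR NOT 1) XOR (0 IMPLIES NOT 1)) XOR 1) -> 0
  row 11 [1011]: (((1 XOR NOT 1) XOR (1 IMPLIES NOT 1)) XOR 1) -> 0
  row 12 [1100]: (((0 XOR NOT 0) XOR (0 IMPLIES NOT 1)) XOR 0) -> 0
  row 13 [1101]: (((1 XOR NOT 0) XOR (1 IMPLIES NOT 1)) XOR 0) -> 0
  row 14 [1110]: (((0 XOR NOT 1) XOR (0 IMPLIES NOT 1)) XOR 1) -> 0
  row 15 [1111]: (((1 XOR NOT 1) XOR (1 IMPLIES NOT 1)) XOR 1) -> 0
Full result column, 4 rows per line (P1,P2 fixed per line; P3,P4 runs 00..11 left to right):
  rows 0-3 [P1,P2=00]: 0101  = hex 5
  rows 4-7 [P1,P2=01]: 0101  = hex 5
  rows 8-11 [P1,P2=10]: 0000  = hex 0
  rows 12-15 [P1,P2=11]: 0000  = hex 0
Output column (row 0 .. row 15) = 0101010100000000
Output column grouped in 4s = 0101 0101 0000 0000 = 0x5500
Convert to decimal digit by digit (value = value*16 + digit):
  5 -> 5
  5*16 + 5 = 85
  85*16 + 0 = 1360
  1360*16 + 0 = 21760
Decimal = 21760

21760


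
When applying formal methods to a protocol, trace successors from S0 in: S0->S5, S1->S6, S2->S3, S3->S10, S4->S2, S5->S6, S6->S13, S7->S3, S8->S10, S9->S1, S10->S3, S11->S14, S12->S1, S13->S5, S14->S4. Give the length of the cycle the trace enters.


Trace from S0 until a state repeats:
  S0 -> S5 -> S6 -> S13 -> S5
S5 first seen at step 1, revisited at step 4.
Cycle length = 4 - 1 = 3

3


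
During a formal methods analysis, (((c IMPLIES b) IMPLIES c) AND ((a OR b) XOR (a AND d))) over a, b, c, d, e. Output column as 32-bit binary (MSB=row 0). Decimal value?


Formula: (((c IMPLIES b) IMPLIES c) AND ((a OR b) XOR (a AND d))) over a, b, c, d, e (32 rows)
Evaluate each row (bits = a,b,c,d,e, MSB first):
  row 0 [00000]: (((0 IMPLIES 0) IMPLIES 0) AND ((0 OR 0) XOR (0 AND 0))) -> 0
  row 1 [00001]: (((0 IMPLIES 0) IMPLIES 0) AND ((0 OR 0) XOR (0 AND 0))) -> 0
  row 2 [00010]: (((0 IMPLIES 0) IMPLIES 0) AND ((0 OR 0) XOR (0 AND 1))) -> 0
  row 3 [00011]: (((0 IMPLIES 0) IMPLIES 0) AND ((0 OR 0) XOR (0 AND 1))) -> 0
  row 4 [00100]: (((1 IMPLIES 0) IMPLIES 1) AND ((0 OR 0) XOR (0 AND 0))) -> 0
  row 5 [00101]: (((1 IMPLIES 0) IMPLIES 1) AND ((0 OR 0) XOR (0 AND 0))) -> 0
  row 6 [00110]: (((1 IMPLIES 0) IMPLIES 1) AND ((0 OR 0) XOR (0 AND 1))) -> 0
  row 7 [00111]: (((1 IMPLIES 0) IMPLIES 1) AND ((0 OR 0) XOR (0 AND 1))) -> 0
  row 8 [01000]: (((0 IMPLIES 1) IMPLIES 0) AND ((0 OR 1) XOR (0 AND 0))) -> 0
  row 9 [01001]: (((0 IMPLIES 1) IMPLIES 0) AND ((0 OR 1) XOR (0 AND 0))) -> 0
  row 10 [01010]: (((0 IMPLIES 1) IMPLIES 0) AND ((0 OR 1) XOR (0 AND 1))) -> 0
  row 11 [01011]: (((0 IMPLIES 1) IMPLIES 0) AND ((0 OR 1) XOR (0 AND 1))) -> 0
  row 12 [01100]: (((1 IMPLIES 1) IMPLIES 1) AND ((0 OR 1) XOR (0 AND 0))) -> 1
  row 13 [01101]: (((1 IMPLIES 1) IMPLIES 1) AND ((0 OR 1) XOR (0 AND 0))) -> 1
  row 14 [01110]: (((1 IMPLIES 1) IMPLIES 1) AND ((0 OR 1) XOR (0 AND 1))) -> 1
  row 15 [01111]: (((1 IMPLIES 1) IMPLIES 1) AND ((0 OR 1) XOR (0 AND 1))) -> 1
  row 16 [10000]: (((0 IMPLIES 0) IMPLIES 0) AND ((1 OR 0) XOR (1 AND 0))) -> 0
  row 17 [10001]: (((0 IMPLIES 0) IMPLIES 0) AND ((1 OR 0) XOR (1 AND 0))) -> 0
  row 18 [10010]: (((0 IMPLIES 0) IMPLIES 0) AND ((1 OR 0) XOR (1 AND 1))) -> 0
  row 19 [10011]: (((0 IMPLIES 0) IMPLIES 0) AND ((1 OR 0) XOR (1 AND 1))) -> 0
  row 20 [10100]: (((1 IMPLIES 0) IMPLIES 1) AND ((1 OR 0) XOR (1 AND 0))) -> 1
  row 21 [10101]: (((1 IMPLIES 0) IMPLIES 1) AND ((1 OR 0) XOR (1 AND 0))) -> 1
  row 22 [10110]: (((1 IMPLIES 0) IMPLIES 1) AND ((1 OR 0) XOR (1 AND 1))) -> 0
  row 23 [10111]: (((1 IMPLIES 0) IMPLIES 1) AND ((1 OR 0) XOR (1 AND 1))) -> 0
  row 24 [11000]: (((0 IMPLIES 1) IMPLIES 0) AND ((1 OR 1) XOR (1 AND 0))) -> 0
  row 25 [11001]: (((0 IMPLIES 1) IMPLIES 0) AND ((1 OR 1) XOR (1 AND 0))) -> 0
  row 26 [11010]: (((0 IMPLIES 1) IMPLIES 0) AND ((1 OR 1) XOR (1 AND 1))) -> 0
  row 27 [11011]: (((0 IMPLIES 1) IMPLIES 0) AND ((1 OR 1) XOR (1 AND 1))) -> 0
  row 28 [11100]: (((1 IMPLIES 1) IMPLIES 1) AND ((1 OR 1) XOR (1 AND 0))) -> 1
  row 29 [11101]: (((1 IMPLIES 1) IMPLIES 1) AND ((1 OR 1) XOR (1 AND 0))) -> 1
  row 30 [11110]: (((1 IMPLIES 1) IMPLIES 1) AND ((1 OR 1) XOR (1 AND 1))) -> 0
  row 31 [11111]: (((1 IMPLIES 1) IMPLIES 1) AND ((1 OR 1) XOR (1 AND 1))) -> 0
Full result column, 4 rows per line (a,b,c fixed per line; d,e runs 00..11 left to right):
  rows 0-3 [a,b,c=000]: 0000  = hex 0
  rows 4-7 [a,b,c=001]: 0000  = hex 0
  rows 8-11 [a,b,c=010]: 0000  = hex 0
  rows 12-15 [a,b,c=011]: 1111  = hex F
  rows 16-19 [a,b,c=100]: 0000  = hex 0
  rows 20-23 [a,b,c=101]: 1100  = hex C
  rows 24-27 [a,b,c=110]: 0000  = hex 0
  rows 28-31 [a,b,c=111]: 1100  = hex C
Output column (row 0 .. row 31) = 00000000000011110000110000001100
Output column grouped in 4s = 0000 0000 0000 1111 0000 1100 0000 1100 = 0x000F0C0C
Convert to decimal digit by digit (value = value*16 + digit):
  0 -> 0
  0*16 + 0 = 0
  0*16 + 0 = 0
  0*16 + 15 (F) = 15
  15*16 + 0 = 240
  240*16 + 12 (C) = 3852
  3852*16 + 0 = 61632
  61632*16 + 12 (C) = 986124
Decimal = 986124

986124


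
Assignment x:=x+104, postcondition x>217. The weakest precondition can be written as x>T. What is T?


Formula: wp(x:=E, P) = P[E/x] (substitute E for x in postcondition)
Step 1: Postcondition: x>217
Step 2: Substitute x+104 for x: x+104>217
Step 3: Solve for x: x > 217-104 = 113

113


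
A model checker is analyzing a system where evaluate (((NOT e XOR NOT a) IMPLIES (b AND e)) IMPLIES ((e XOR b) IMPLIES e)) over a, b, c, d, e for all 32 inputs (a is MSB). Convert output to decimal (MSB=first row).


Formula: (((NOT e XOR NOT a) IMPLIES (b AND e)) IMPLIES ((e XOR b) IMPLIES e)) over a, b, c, d, e (32 rows)
Evaluate each row (bits = a,b,c,d,e, MSB first):
  row 0 [00000]: (((NOT 0 XOR NOT 0) IMPLIES (0 AND 0)) IMPLIES ((0 XOR 0) IMPLIES 0)) -> 1
  row 1 [00001]: (((NOT 1 XOR NOT 0) IMPLIES (0 AND 1)) IMPLIES ((1 XOR 0) IMPLIES 1)) -> 1
  row 2 [00010]: (((NOT 0 XOR NOT 0) IMPLIES (0 AND 0)) IMPLIES ((0 XOR 0) IMPLIES 0)) -> 1
  row 3 [00011]: (((NOT 1 XOR NOT 0) IMPLIES (0 AND 1)) IMPLIES ((1 XOR 0) IMPLIES 1)) -> 1
  row 4 [00100]: (((NOT 0 XOR NOT 0) IMPLIES (0 AND 0)) IMPLIES ((0 XOR 0) IMPLIES 0)) -> 1
  row 5 [00101]: (((NOT 1 XOR NOT 0) IMPLIES (0 AND 1)) IMPLIES ((1 XOR 0) IMPLIES 1)) -> 1
  row 6 [00110]: (((NOT 0 XOR NOT 0) IMPLIES (0 AND 0)) IMPLIES ((0 XOR 0) IMPLIES 0)) -> 1
  row 7 [00111]: (((NOT 1 XOR NOT 0) IMPLIES (0 AND 1)) IMPLIES ((1 XOR 0) IMPLIES 1)) -> 1
  row 8 [01000]: (((NOT 0 XOR NOT 0) IMPLIES (1 AND 0)) IMPLIES ((0 XOR 1) IMPLIES 0)) -> 0
  row 9 [01001]: (((NOT 1 XOR NOT 0) IMPLIES (1 AND 1)) IMPLIES ((1 XOR 1) IMPLIES 1)) -> 1
  row 10 [01010]: (((NOT 0 XOR NOT 0) IMPLIES (1 AND 0)) IMPLIES ((0 XOR 1) IMPLIES 0)) -> 0
  row 11 [01011]: (((NOT 1 XOR NOT 0) IMPLIES (1 AND 1)) IMPLIES ((1 XOR 1) IMPLIES 1)) -> 1
  row 12 [01100]: (((NOT 0 XOR NOT 0) IMPLIES (1 AND 0)) IMPLIES ((0 XOR 1) IMPLIES 0)) -> 0
  row 13 [01101]: (((NOT 1 XOR NOT 0) IMPLIES (1 AND 1)) IMPLIES ((1 XOR 1) IMPLIES 1)) -> 1
  row 14 [01110]: (((NOT 0 XOR NOT 0) IMPLIES (1 AND 0)) IMPLIES ((0 XOR 1) IMPLIES 0)) -> 0
  row 15 [01111]: (((NOT 1 XOR NOT 0) IMPLIES (1 AND 1)) IMPLIES ((1 XOR 1) IMPLIES 1)) -> 1
  row 16 [10000]: (((NOT 0 XOR NOT 1) IMPLIES (0 AND 0)) IMPLIES ((0 XOR 0) IMPLIES 0)) -> 1
  row 17 [10001]: (((NOT 1 XOR NOT 1) IMPLIES (0 AND 1)) IMPLIES ((1 XOR 0) IMPLIES 1)) -> 1
  row 18 [10010]: (((NOT 0 XOR NOT 1) IMPLIES (0 AND 0)) IMPLIES ((0 XOR 0) IMPLIES 0)) -> 1
  row 19 [10011]: (((NOT 1 XOR NOT 1) IMPLIES (0 AND 1)) IMPLIES ((1 XOR 0) IMPLIES 1)) -> 1
  row 20 [10100]: (((NOT 0 XOR NOT 1) IMPLIES (0 AND 0)) IMPLIES ((0 XOR 0) IMPLIES 0)) -> 1
  row 21 [10101]: (((NOT 1 XOR NOT 1) IMPLIES (0 AND 1)) IMPLIES ((1 XOR 0) IMPLIES 1)) -> 1
  row 22 [10110]: (((NOT 0 XOR NOT 1) IMPLIES (0 AND 0)) IMPLIES ((0 XOR 0) IMPLIES 0)) -> 1
  row 23 [10111]: (((NOT 1 XOR NOT 1) IMPLIES (0 AND 1)) IMPLIES ((1 XOR 0) IMPLIES 1)) -> 1
  row 24 [11000]: (((NOT 0 XOR NOT 1) IMPLIES (1 AND 0)) IMPLIES ((0 XOR 1) IMPLIES 0)) -> 1
  row 25 [11001]: (((NOT 1 XOR NOT 1) IMPLIES (1 AND 1)) IMPLIES ((1 XOR 1) IMPLIES 1)) -> 1
  row 26 [11010]: (((NOT 0 XOR NOT 1) IMPLIES (1 AND 0)) IMPLIES ((0 XOR 1) IMPLIES 0)) -> 1
  row 27 [11011]: (((NOT 1 XOR NOT 1) IMPLIES (1 AND 1)) IMPLIES ((1 XOR 1) IMPLIES 1)) -> 1
  row 28 [11100]: (((NOT 0 XOR NOT 1) IMPLIES (1 AND 0)) IMPLIES ((0 XOR 1) IMPLIES 0)) -> 1
  row 29 [11101]: (((NOT 1 XOR NOT 1) IMPLIES (1 AND 1)) IMPLIES ((1 XOR 1) IMPLIES 1)) -> 1
  row 30 [11110]: (((NOT 0 XOR NOT 1) IMPLIES (1 AND 0)) IMPLIES ((0 XOR 1) IMPLIES 0)) -> 1
  row 31 [11111]: (((NOT 1 XOR NOT 1) IMPLIES (1 AND 1)) IMPLIES ((1 XOR 1) IMPLIES 1)) -> 1
Full result column, 4 rows per line (a,b,c fixed per line; d,e runs 00..11 left to right):
  rows 0-3 [a,b,c=000]: 1111  = hex F
  rows 4-7 [a,b,c=001]: 1111  = hex F
  rows 8-11 [a,b,c=010]: 0101  = hex 5
  rows 12-15 [a,b,c=011]: 0101  = hex 5
  rows 16-19 [a,b,c=100]: 1111  = hex F
  rows 20-23 [a,b,c=101]: 1111  = hex F
  rows 24-27 [a,b,c=110]: 1111  = hex F
  rows 28-31 [a,b,c=111]: 1111  = hex F
Output column (row 0 .. row 31) = 11111111010101011111111111111111
Output column grouped in 4s = 1111 1111 0101 0101 1111 1111 1111 1111 = 0xFF55FFFF
Convert to decimal digit by digit (value = value*16 + digit):
  F -> 15
  15*16 + 15 (F) = 255
  255*16 + 5 = 4085
  4085*16 + 5 = 65365
  65365*16 + 15 (F) = 1045855
  1045855*16 + 15 (F) = 16733695
  16733695*16 + 15 (F) = 267739135
  267739135*16 + 15 (F) = 4283826175
Decimal = 4283826175

4283826175


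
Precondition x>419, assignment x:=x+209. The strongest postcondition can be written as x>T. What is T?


Formula: sp(P, x:=E) = exists old_x. (x = E[old_x/x]) AND P[old_x/x] (old_x is the value of x before the assignment; eliminate old_x by solving x = E[old_x/x] for old_x)
Step 1: Precondition P: x>419, i.e. old_x > 419
Step 2: Assignment gives x = old_x + 209, so old_x = x - 209
Step 3: Substitute into P: x - 209 > 419
Step 4: Simplify: x > 419+209 = 628

628


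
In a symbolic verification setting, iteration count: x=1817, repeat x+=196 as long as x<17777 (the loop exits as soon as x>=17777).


Step 1: x goes from 1817 toward 17777 by 196; the body runs while x<17777, so iterations = ceil((bound-start)/step)
Step 2: Distance=15960
Step 3: ceil(15960/196)=82

82


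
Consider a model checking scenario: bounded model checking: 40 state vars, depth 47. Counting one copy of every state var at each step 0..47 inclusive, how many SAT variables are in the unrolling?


BMC unrolls to depth k, creating one copy of each state var for steps 0..k.
Step count = 47 + 1 = 48 (steps 0 through 47)
Vars per step = 40
Total = 40 * 48 = 1920

1920


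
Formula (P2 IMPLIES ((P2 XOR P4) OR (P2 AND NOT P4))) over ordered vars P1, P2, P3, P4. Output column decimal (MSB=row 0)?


Formula: (P2 IMPLIES ((P2 XOR P4) OR (P2 AND NOT P4))) over P1, P2, P3, P4 (16 rows)
Evaluate each row (bits = P1,P2,P3,P4, MSB first):
  row 0 [0000]: (0 IMPLIES ((0 XOR 0) OR (0 AND NOT 0))) -> 1
  row 1 [0001]: (0 IMPLIES ((0 XOR 1) OR (0 AND NOT 1))) -> 1
  row 2 [0010]: (0 IMPLIES ((0 XOR 0) OR (0 AND NOT 0))) -> 1
  row 3 [0011]: (0 IMPLIES ((0 XOR 1) OR (0 AND NOT 1))) -> 1
  row 4 [0100]: (1 IMPLIES ((1 XOR 0) OR (1 AND NOT 0))) -> 1
  row 5 [0101]: (1 IMPLIES ((1 XOR 1) OR (1 AND NOT 1))) -> 0
  row 6 [0110]: (1 IMPLIES ((1 XOR 0) OR (1 AND NOT 0))) -> 1
  row 7 [0111]: (1 IMPLIES ((1 XOR 1) OR (1 AND NOT 1))) -> 0
  row 8 [1000]: (0 IMPLIES ((0 XOR 0) OR (0 AND NOT 0))) -> 1
  row 9 [1001]: (0 IMPLIES ((0 XOR 1) OR (0 AND NOT 1))) -> 1
  row 10 [1010]: (0 IMPLIES ((0 XOR 0) OR (0 AND NOT 0))) -> 1
  row 11 [1011]: (0 IMPLIES ((0 XOR 1) OR (0 AND NOT 1))) -> 1
  row 12 [1100]: (1 IMPLIES ((1 XOR 0) OR (1 AND NOT 0))) -> 1
  row 13 [1101]: (1 IMPLIES ((1 XOR 1) OR (1 AND NOT 1))) -> 0
  row 14 [1110]: (1 IMPLIES ((1 XOR 0) OR (1 AND NOT 0))) -> 1
  row 15 [1111]: (1 IMPLIES ((1 XOR 1) OR (1 AND NOT 1))) -> 0
Full result column, 4 rows per line (P1,P2 fixed per line; P3,P4 runs 00..11 left to right):
  rows 0-3 [P1,P2=00]: 1111  = hex F
  rows 4-7 [P1,P2=01]: 1010  = hex A
  rows 8-11 [P1,P2=10]: 1111  = hex F
  rows 12-15 [P1,P2=11]: 1010  = hex A
Output column (row 0 .. row 15) = 1111101011111010
Output column grouped in 4s = 1111 1010 1111 1010 = 0xFAFA
Convert to decimal digit by digit (value = value*16 + digit):
  F -> 15
  15*16 + 10 (A) = 250
  250*16 + 15 (F) = 4015
  4015*16 + 10 (A) = 64250
Decimal = 64250

64250


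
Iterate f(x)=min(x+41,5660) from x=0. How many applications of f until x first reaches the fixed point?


Step 1: x=0, cap=5660, increment=41
Step 2: x grows by 41 each step until capped at 5660; fixed point is x=5660
Step 3: iterations = ceil(5660/41) = 139

139


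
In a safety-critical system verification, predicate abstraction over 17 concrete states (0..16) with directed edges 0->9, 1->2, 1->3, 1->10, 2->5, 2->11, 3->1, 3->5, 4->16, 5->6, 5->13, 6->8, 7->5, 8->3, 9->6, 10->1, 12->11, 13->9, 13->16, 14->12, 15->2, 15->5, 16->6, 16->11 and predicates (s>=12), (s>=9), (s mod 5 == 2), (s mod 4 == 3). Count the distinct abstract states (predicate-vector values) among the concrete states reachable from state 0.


BFS from 0:
Concrete reachable: {0, 1, 2, 3, 5, 6, 8, 9, 10, 11, 13, 16}
Abstract via predicates (s>=12), (s>=9), (s mod 5 == 2), (s mod 4 == 3):
  (0,0,0,0) <- {0, 1, 5, 6, 8}
  (0,0,0,1) <- {3}
  (0,0,1,0) <- {2}
  (0,1,0,0) <- {9, 10}
  (0,1,0,1) <- {11}
  (1,1,0,0) <- {13, 16}
Distinct abstract states = 6

6


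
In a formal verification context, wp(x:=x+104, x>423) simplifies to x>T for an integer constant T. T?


Formula: wp(x:=E, P) = P[E/x] (substitute E for x in postcondition)
Step 1: Postcondition: x>423
Step 2: Substitute x+104 for x: x+104>423
Step 3: Solve for x: x > 423-104 = 319

319


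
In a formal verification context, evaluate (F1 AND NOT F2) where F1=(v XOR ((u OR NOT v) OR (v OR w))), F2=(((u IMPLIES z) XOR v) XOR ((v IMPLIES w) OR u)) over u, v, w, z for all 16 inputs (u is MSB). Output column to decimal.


F1 = (v XOR ((u OR NOT v) OR (v OR w)))
F2 = (((u IMPLIES z) XOR v) XOR ((v IMPLIES w) OR u))
Counterexample to F1=>F2 is where F1=1 and F2=0.
Evaluate each row (bits = u,v,w,z, MSB first):
  row 0 [0000]: F1=1 F2=0 -> F1&~F2 -> 1
  row 1 [0001]: F1=1 F2=0 -> F1&~F2 -> 1
  row 2 [0010]: F1=1 F2=0 -> F1&~F2 -> 1
  row 3 [0011]: F1=1 F2=0 -> F1&~F2 -> 1
  row 4 [0100]: F1=0 F2=0 -> F1&~F2 -> 0
  row 5 [0101]: F1=0 F2=0 -> F1&~F2 -> 0
  row 6 [0110]: F1=0 F2=1 -> F1&~F2 -> 0
  row 7 [0111]: F1=0 F2=1 -> F1&~F2 -> 0
  row 8 [1000]: F1=1 F2=1 -> F1&~F2 -> 0
  row 9 [1001]: F1=1 F2=0 -> F1&~F2 -> 1
  row 10 [1010]: F1=1 F2=1 -> F1&~F2 -> 0
  row 11 [1011]: F1=1 F2=0 -> F1&~F2 -> 1
  row 12 [1100]: F1=0 F2=0 -> F1&~F2 -> 0
  row 13 [1101]: F1=0 F2=1 -> F1&~F2 -> 0
  row 14 [1110]: F1=0 F2=0 -> F1&~F2 -> 0
  row 15 [1111]: F1=0 F2=1 -> F1&~F2 -> 0
Full result column, 4 rows per line (u,v fixed per line; w,z runs 00..11 left to right):
  rows 0-3 [u,v=00]: 1111  = hex F
  rows 4-7 [u,v=01]: 0000  = hex 0
  rows 8-11 [u,v=10]: 0101  = hex 5
  rows 12-15 [u,v=11]: 0000  = hex 0
Counterexample vector (row 0 .. row 15) = 1111000001010000
Output column grouped in 4s = 1111 0000 0101 0000 = 0xF050
Convert to decimal digit by digit (value = value*16 + digit):
  F -> 15
  15*16 + 0 = 240
  240*16 + 5 = 3845
  3845*16 + 0 = 61520
Decimal = 61520

61520


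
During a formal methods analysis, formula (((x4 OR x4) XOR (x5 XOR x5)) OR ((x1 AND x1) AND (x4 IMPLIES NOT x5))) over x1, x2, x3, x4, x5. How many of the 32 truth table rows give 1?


Formula: (((x4 OR x4) XOR (x5 XOR x5)) OR ((x1 AND x1) AND (x4 IMPLIES NOT x5))) over 5 vars (32 rows)
Evaluate each row (x1, x2, x3, x4, x5 as bits, MSB first):
  row 0 [00000]: (((0 OR 0) XOR (0 XOR 0)) OR ((0 AND 0) AND (0 IMPLIES NOT 0))) -> 0
  row 1 [00001]: (((0 OR 0) XOR (1 XOR 1)) OR ((0 AND 0) AND (0 IMPLIES NOT 1))) -> 0
  row 2 [00010]: (((1 OR 1) XOR (0 XOR 0)) OR ((0 AND 0) AND (1 IMPLIES NOT 0))) -> 1
  row 3 [00011]: (((1 OR 1) XOR (1 XOR 1)) OR ((0 AND 0) AND (1 IMPLIES NOT 1))) -> 1
  row 4 [00100]: (((0 OR 0) XOR (0 XOR 0)) OR ((0 AND 0) AND (0 IMPLIES NOT 0))) -> 0
  row 5 [00101]: (((0 OR 0) XOR (1 XOR 1)) OR ((0 AND 0) AND (0 IMPLIES NOT 1))) -> 0
  row 6 [00110]: (((1 OR 1) XOR (0 XOR 0)) OR ((0 AND 0) AND (1 IMPLIES NOT 0))) -> 1
  row 7 [00111]: (((1 OR 1) XOR (1 XOR 1)) OR ((0 AND 0) AND (1 IMPLIES NOT 1))) -> 1
  row 8 [01000]: (((0 OR 0) XOR (0 XOR 0)) OR ((0 AND 0) AND (0 IMPLIES NOT 0))) -> 0
  row 9 [01001]: (((0 OR 0) XOR (1 XOR 1)) OR ((0 AND 0) AND (0 IMPLIES NOT 1))) -> 0
  row 10 [01010]: (((1 OR 1) XOR (0 XOR 0)) OR ((0 AND 0) AND (1 IMPLIES NOT 0))) -> 1
  row 11 [01011]: (((1 OR 1) XOR (1 XOR 1)) OR ((0 AND 0) AND (1 IMPLIES NOT 1))) -> 1
  row 12 [01100]: (((0 OR 0) XOR (0 XOR 0)) OR ((0 AND 0) AND (0 IMPLIES NOT 0))) -> 0
  row 13 [01101]: (((0 OR 0) XOR (1 XOR 1)) OR ((0 AND 0) AND (0 IMPLIES NOT 1))) -> 0
  row 14 [01110]: (((1 OR 1) XOR (0 XOR 0)) OR ((0 AND 0) AND (1 IMPLIES NOT 0))) -> 1
  row 15 [01111]: (((1 OR 1) XOR (1 XOR 1)) OR ((0 AND 0) AND (1 IMPLIES NOT 1))) -> 1
  row 16 [10000]: (((0 OR 0) XOR (0 XOR 0)) OR ((1 AND 1) AND (0 IMPLIES NOT 0))) -> 1
  row 17 [10001]: (((0 OR 0) XOR (1 XOR 1)) OR ((1 AND 1) AND (0 IMPLIES NOT 1))) -> 1
  row 18 [10010]: (((1 OR 1) XOR (0 XOR 0)) OR ((1 AND 1) AND (1 IMPLIES NOT 0))) -> 1
  row 19 [10011]: (((1 OR 1) XOR (1 XOR 1)) OR ((1 AND 1) AND (1 IMPLIES NOT 1))) -> 1
  row 20 [10100]: (((0 OR 0) XOR (0 XOR 0)) OR ((1 AND 1) AND (0 IMPLIES NOT 0))) -> 1
  row 21 [10101]: (((0 OR 0) XOR (1 XOR 1)) OR ((1 AND 1) AND (0 IMPLIES NOT 1))) -> 1
  row 22 [10110]: (((1 OR 1) XOR (0 XOR 0)) OR ((1 AND 1) AND (1 IMPLIES NOT 0))) -> 1
  row 23 [10111]: (((1 OR 1) XOR (1 XOR 1)) OR ((1 AND 1) AND (1 IMPLIES NOT 1))) -> 1
  row 24 [11000]: (((0 OR 0) XOR (0 XOR 0)) OR ((1 AND 1) AND (0 IMPLIES NOT 0))) -> 1
  row 25 [11001]: (((0 OR 0) XOR (1 XOR 1)) OR ((1 AND 1) AND (0 IMPLIES NOT 1))) -> 1
  row 26 [11010]: (((1 OR 1) XOR (0 XOR 0)) OR ((1 AND 1) AND (1 IMPLIES NOT 0))) -> 1
  row 27 [11011]: (((1 OR 1) XOR (1 XOR 1)) OR ((1 AND 1) AND (1 IMPLIES NOT 1))) -> 1
  row 28 [11100]: (((0 OR 0) XOR (0 XOR 0)) OR ((1 AND 1) AND (0 IMPLIES NOT 0))) -> 1
  row 29 [11101]: (((0 OR 0) XOR (1 XOR 1)) OR ((1 AND 1) AND (0 IMPLIES NOT 1))) -> 1
  row 30 [11110]: (((1 OR 1) XOR (0 XOR 0)) OR ((1 AND 1) AND (1 IMPLIES NOT 0))) -> 1
  row 31 [11111]: (((1 OR 1) XOR (1 XOR 1)) OR ((1 AND 1) AND (1 IMPLIES NOT 1))) -> 1
Full result column, 8 rows per line (x1,x2 fixed per line; x3,x4,x5 runs 000..111 left to right):
  rows 0-7 [x1,x2=00]: 00110011  (ones: 4)
  rows 8-15 [x1,x2=01]: 00110011  (ones: 4)
  rows 16-23 [x1,x2=10]: 11111111  (ones: 8)
  rows 24-31 [x1,x2=11]: 11111111  (ones: 8)
Count of 1-rows = 4+4+8+8 = 24

24


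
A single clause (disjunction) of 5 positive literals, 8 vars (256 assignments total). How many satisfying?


Step 1: Total=2^8=256
Step 2: Unsat when all 5 false: 2^3=8
Step 3: Sat=256-8=248

248


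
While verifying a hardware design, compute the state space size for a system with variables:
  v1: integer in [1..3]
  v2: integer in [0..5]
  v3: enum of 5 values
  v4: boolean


State space = product of domain sizes of all variables.
Domain sizes:
  v1 (integer in [1..3]): 3
  v2 (integer in [0..5]): 6
  v3 (enum of 5 values): 5
  v4 (boolean): 2
Product = 3 * 6 * 5 * 2 = 180

180


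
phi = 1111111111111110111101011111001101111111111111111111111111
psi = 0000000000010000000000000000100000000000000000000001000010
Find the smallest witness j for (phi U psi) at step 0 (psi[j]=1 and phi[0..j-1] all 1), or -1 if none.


(phi U psi) at 0: need smallest j with psi[j]=1 and phi[i]=1 for all i in [0,j).
Scan from step 0:
  step 0: phi=1, psi=0 -> continue
  step 1: phi=1, psi=0 -> continue
  step 2: phi=1, psi=0 -> continue
  step 3: phi=1, psi=0 -> continue
  step 11: psi=1 and phi held for [0,11) -> witness found
Witness step = 11

11


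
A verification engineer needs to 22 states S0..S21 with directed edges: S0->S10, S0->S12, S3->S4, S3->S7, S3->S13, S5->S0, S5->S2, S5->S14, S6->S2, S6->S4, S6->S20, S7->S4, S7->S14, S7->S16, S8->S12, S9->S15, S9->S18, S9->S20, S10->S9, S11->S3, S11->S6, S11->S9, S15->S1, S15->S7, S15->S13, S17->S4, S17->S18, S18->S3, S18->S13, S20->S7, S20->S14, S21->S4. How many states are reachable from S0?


BFS from S0:
  layer 0: {S0}
  layer 1: {S10, S12}
  layer 2: {S9}
  layer 3: {S15, S18, S20}
  layer 4: {S1, S3, S7, S13, S14}
  layer 5: {S4, S16}
Reachable set: {S0, S1, S3, S4, S7, S9, S10, S12, S13, S14, S15, S16, S18, S20}
Count = 14

14


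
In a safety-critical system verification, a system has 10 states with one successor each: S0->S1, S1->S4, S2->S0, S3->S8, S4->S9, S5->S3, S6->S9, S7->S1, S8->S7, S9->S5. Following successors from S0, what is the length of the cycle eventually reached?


Trace from S0 until a state repeats:
  S0 -> S1 -> S4 -> S9 -> S5 -> S3 -> S8 -> S7 -> S1
S1 first seen at step 1, revisited at step 8.
Cycle length = 8 - 1 = 7

7


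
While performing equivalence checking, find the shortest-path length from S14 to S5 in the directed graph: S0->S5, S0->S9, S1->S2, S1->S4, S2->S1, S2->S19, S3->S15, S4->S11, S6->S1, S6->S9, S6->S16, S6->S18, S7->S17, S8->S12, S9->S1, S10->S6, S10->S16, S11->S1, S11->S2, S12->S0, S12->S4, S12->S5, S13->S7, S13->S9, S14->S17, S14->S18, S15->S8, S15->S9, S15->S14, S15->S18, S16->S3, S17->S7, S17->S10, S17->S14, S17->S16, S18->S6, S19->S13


BFS layer-by-layer from S14:
  dist 0: {S14}
  dist 1: {S17, S18}
  dist 2: {S6, S7, S10, S16}
  dist 3: {S1, S3, S9}
  dist 4: {S2, S4, S15}
  dist 5: {S8, S11, S19}
  dist 6: {S12, S13}
  dist 7: {S0, S5}
  -> S5 reached at distance 7
Shortest path length = 7

7


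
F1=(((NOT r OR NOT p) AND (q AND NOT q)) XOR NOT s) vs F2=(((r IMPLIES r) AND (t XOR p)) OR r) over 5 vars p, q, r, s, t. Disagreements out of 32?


F1 = (((NOT r OR NOT p) AND (q AND NOT q)) XOR NOT s)
F2 = (((r IMPLIES r) AND (t XOR p)) OR r)
Evaluate both on each of 32 rows (bits = p,q,r,s,t):
  row 0 [00000]: F1=1 F2=0 (differ) -> 1
  row 1 [00001]: F1=1 F2=1 -> 0
  row 2 [00010]: F1=0 F2=0 -> 0
  row 3 [00011]: F1=0 F2=1 (differ) -> 1
  row 4 [00100]: F1=1 F2=1 -> 0
  row 5 [00101]: F1=1 F2=1 -> 0
  row 6 [00110]: F1=0 F2=1 (differ) -> 1
  row 7 [00111]: F1=0 F2=1 (differ) -> 1
  row 8 [01000]: F1=1 F2=0 (differ) -> 1
  row 9 [01001]: F1=1 F2=1 -> 0
  row 10 [01010]: F1=0 F2=0 -> 0
  row 11 [01011]: F1=0 F2=1 (differ) -> 1
  row 12 [01100]: F1=1 F2=1 -> 0
  row 13 [01101]: F1=1 F2=1 -> 0
  row 14 [01110]: F1=0 F2=1 (differ) -> 1
  row 15 [01111]: F1=0 F2=1 (differ) -> 1
  row 16 [10000]: F1=1 F2=1 -> 0
  row 17 [10001]: F1=1 F2=0 (differ) -> 1
  row 18 [10010]: F1=0 F2=1 (differ) -> 1
  row 19 [10011]: F1=0 F2=0 -> 0
  row 20 [10100]: F1=1 F2=1 -> 0
  row 21 [10101]: F1=1 F2=1 -> 0
  row 22 [10110]: F1=0 F2=1 (differ) -> 1
  row 23 [10111]: F1=0 F2=1 (differ) -> 1
  row 24 [11000]: F1=1 F2=1 -> 0
  row 25 [11001]: F1=1 F2=0 (differ) -> 1
  row 26 [11010]: F1=0 F2=1 (differ) -> 1
  row 27 [11011]: F1=0 F2=0 -> 0
  row 28 [11100]: F1=1 F2=1 -> 0
  row 29 [11101]: F1=1 F2=1 -> 0
  row 30 [11110]: F1=0 F2=1 (differ) -> 1
  row 31 [11111]: F1=0 F2=1 (differ) -> 1
Full result column, 8 rows per line (p,q fixed per line; r,s,t runs 000..111 left to right):
  rows 0-7 [p,q=00]: 10010011  (ones: 4)
  rows 8-15 [p,q=01]: 10010011  (ones: 4)
  rows 16-23 [p,q=10]: 01100011  (ones: 4)
  rows 24-31 [p,q=11]: 01100011  (ones: 4)
Disagreements = 4+4+4+4 = 16

16


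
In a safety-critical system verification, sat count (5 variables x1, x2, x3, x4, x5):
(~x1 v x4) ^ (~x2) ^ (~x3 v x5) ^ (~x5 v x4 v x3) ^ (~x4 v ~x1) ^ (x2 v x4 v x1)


CNF with 6 clauses over 5 vars (32 assignments).
An assignment satisfies CNF iff every clause has >=1 true literal.
Check each row (bits = x1,x2,x3,x4,x5; clause T/F shown):
  row 0 [00000]: clauses=TTTTTF -> 0
  row 1 [00001]: clauses=TTTFTF -> 0
  row 2 [00010]: clauses=TTTTTT -> 1
  row 3 [00011]: clauses=TTTTTT -> 1
  row 4 [00100]: clauses=TTFTTF -> 0
  row 5 [00101]: clauses=TTTTTF -> 0
  row 6 [00110]: clauses=TTFTTT -> 0
  row 7 [00111]: clauses=TTTTTT -> 1
  row 8 [01000]: clauses=TFTTTT -> 0
  row 9 [01001]: clauses=TFTFTT -> 0
  row 10 [01010]: clauses=TFTTTT -> 0
  row 11 [01011]: clauses=TFTTTT -> 0
  row 12 [01100]: clauses=TFFTTT -> 0
  row 13 [01101]: clauses=TFTTTT -> 0
  row 14 [01110]: clauses=TFFTTT -> 0
  row 15 [01111]: clauses=TFTTTT -> 0
  row 16 [10000]: clauses=FTTTTT -> 0
  row 17 [10001]: clauses=FTTFTT -> 0
  row 18 [10010]: clauses=TTTTFT -> 0
  row 19 [10011]: clauses=TTTTFT -> 0
  row 20 [10100]: clauses=FTFTTT -> 0
  row 21 [10101]: clauses=FTTTTT -> 0
  row 22 [10110]: clauses=TTFTFT -> 0
  row 23 [10111]: clauses=TTTTFT -> 0
  row 24 [11000]: clauses=FFTTTT -> 0
  row 25 [11001]: clauses=FFTFTT -> 0
  row 26 [11010]: clauses=TFTTFT -> 0
  row 27 [11011]: clauses=TFTTFT -> 0
  row 28 [11100]: clauses=FFFTTT -> 0
  row 29 [11101]: clauses=FFTTTT -> 0
  row 30 [11110]: clauses=TFFTFT -> 0
  row 31 [11111]: clauses=TFTTFT -> 0
Full result column, 8 rows per line (x1,x2 fixed per line; x3,x4,x5 runs 000..111 left to right):
  rows 0-7 [x1,x2=00]: 00110001  (ones: 3)
  rows 8-15 [x1,x2=01]: 00000000  (ones: 0)
  rows 16-23 [x1,x2=10]: 00000000  (ones: 0)
  rows 24-31 [x1,x2=11]: 00000000  (ones: 0)
Satisfying assignments = 3+0+0+0 = 3

3


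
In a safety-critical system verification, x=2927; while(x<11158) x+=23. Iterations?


Step 1: x goes from 2927 toward 11158 by 23; the body runs while x<11158, so iterations = ceil((bound-start)/step)
Step 2: Distance=8231
Step 3: ceil(8231/23)=358

358


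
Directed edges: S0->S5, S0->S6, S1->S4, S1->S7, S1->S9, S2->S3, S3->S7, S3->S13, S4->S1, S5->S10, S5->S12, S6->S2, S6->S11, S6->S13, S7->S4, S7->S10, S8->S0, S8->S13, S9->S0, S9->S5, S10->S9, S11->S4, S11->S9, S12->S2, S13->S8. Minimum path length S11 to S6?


BFS layer-by-layer from S11:
  dist 0: {S11}
  dist 1: {S4, S9}
  dist 2: {S0, S1, S5}
  dist 3: {S6, S7, S10, S12}
  -> S6 reached at distance 3
Shortest path length = 3

3


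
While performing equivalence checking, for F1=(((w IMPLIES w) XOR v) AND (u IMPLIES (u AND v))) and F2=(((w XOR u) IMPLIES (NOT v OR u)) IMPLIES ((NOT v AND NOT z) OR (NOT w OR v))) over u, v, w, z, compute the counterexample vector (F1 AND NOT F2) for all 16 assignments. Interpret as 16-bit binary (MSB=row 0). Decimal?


F1 = (((w IMPLIES w) XOR v) AND (u IMPLIES (u AND v)))
F2 = (((w XOR u) IMPLIES (NOT v OR u)) IMPLIES ((NOT v AND NOT z) OR (NOT w OR v)))
Counterexample to F1=>F2 is where F1=1 and F2=0.
Evaluate each row (bits = u,v,w,z, MSB first):
  row 0 [0000]: F1=1 F2=1 -> F1&~F2 -> 0
  row 1 [0001]: F1=1 F2=1 -> F1&~F2 -> 0
  row 2 [0010]: F1=1 F2=1 -> F1&~F2 -> 0
  row 3 [0011]: F1=1 F2=0 -> F1&~F2 -> 1
  row 4 [0100]: F1=0 F2=1 -> F1&~F2 -> 0
  row 5 [0101]: F1=0 F2=1 -> F1&~F2 -> 0
  row 6 [0110]: F1=0 F2=1 -> F1&~F2 -> 0
  row 7 [0111]: F1=0 F2=1 -> F1&~F2 -> 0
  row 8 [1000]: F1=0 F2=1 -> F1&~F2 -> 0
  row 9 [1001]: F1=0 F2=1 -> F1&~F2 -> 0
  row 10 [1010]: F1=0 F2=1 -> F1&~F2 -> 0
  row 11 [1011]: F1=0 F2=0 -> F1&~F2 -> 0
  row 12 [1100]: F1=0 F2=1 -> F1&~F2 -> 0
  row 13 [1101]: F1=0 F2=1 -> F1&~F2 -> 0
  row 14 [1110]: F1=0 F2=1 -> F1&~F2 -> 0
  row 15 [1111]: F1=0 F2=1 -> F1&~F2 -> 0
Full result column, 4 rows per line (u,v fixed per line; w,z runs 00..11 left to right):
  rows 0-3 [u,v=00]: 0001  = hex 1
  rows 4-7 [u,v=01]: 0000  = hex 0
  rows 8-11 [u,v=10]: 0000  = hex 0
  rows 12-15 [u,v=11]: 0000  = hex 0
Counterexample vector (row 0 .. row 15) = 0001000000000000
Output column grouped in 4s = 0001 0000 0000 0000 = 0x1000
Convert to decimal digit by digit (value = value*16 + digit):
  1 -> 1
  1*16 + 0 = 16
  16*16 + 0 = 256
  256*16 + 0 = 4096
Decimal = 4096

4096


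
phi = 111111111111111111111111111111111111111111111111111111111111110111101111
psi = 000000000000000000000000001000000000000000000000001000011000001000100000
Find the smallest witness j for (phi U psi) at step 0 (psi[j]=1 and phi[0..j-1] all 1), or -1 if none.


(phi U psi) at 0: need smallest j with psi[j]=1 and phi[i]=1 for all i in [0,j).
Scan from step 0:
  step 0: phi=1, psi=0 -> continue
  step 1: phi=1, psi=0 -> continue
  step 2: phi=1, psi=0 -> continue
  step 3: phi=1, psi=0 -> continue
  step 26: psi=1 and phi held for [0,26) -> witness found
Witness step = 26

26


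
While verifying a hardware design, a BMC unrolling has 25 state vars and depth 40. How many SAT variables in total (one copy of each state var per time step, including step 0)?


BMC unrolls to depth k, creating one copy of each state var for steps 0..k.
Step count = 40 + 1 = 41 (steps 0 through 40)
Vars per step = 25
Total = 25 * 41 = 1025

1025


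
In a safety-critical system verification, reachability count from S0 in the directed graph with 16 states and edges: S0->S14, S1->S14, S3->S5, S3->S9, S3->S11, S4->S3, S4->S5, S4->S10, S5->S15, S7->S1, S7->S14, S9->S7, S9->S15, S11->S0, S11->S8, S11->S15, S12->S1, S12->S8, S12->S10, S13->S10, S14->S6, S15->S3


BFS from S0:
  layer 0: {S0}
  layer 1: {S14}
  layer 2: {S6}
Reachable set: {S0, S6, S14}
Count = 3

3


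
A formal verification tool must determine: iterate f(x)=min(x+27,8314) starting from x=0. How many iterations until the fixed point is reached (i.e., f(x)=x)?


Step 1: x=0, cap=8314, increment=27
Step 2: x grows by 27 each step until capped at 8314; fixed point is x=8314
Step 3: iterations = ceil(8314/27) = 308

308


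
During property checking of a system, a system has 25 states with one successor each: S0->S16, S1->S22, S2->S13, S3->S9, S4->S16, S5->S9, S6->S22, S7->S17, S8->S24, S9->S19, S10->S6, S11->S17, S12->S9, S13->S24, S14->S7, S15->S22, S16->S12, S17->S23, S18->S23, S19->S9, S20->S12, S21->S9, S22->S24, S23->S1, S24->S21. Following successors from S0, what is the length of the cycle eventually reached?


Trace from S0 until a state repeats:
  S0 -> S16 -> S12 -> S9 -> S19 -> S9
S9 first seen at step 3, revisited at step 5.
Cycle length = 5 - 3 = 2

2


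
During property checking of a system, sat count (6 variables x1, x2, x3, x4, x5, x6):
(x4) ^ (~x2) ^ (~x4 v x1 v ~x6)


CNF with 3 clauses over 6 vars (64 assignments).
An assignment satisfies CNF iff every clause has >=1 true literal.
Check each row (bits = x1,x2,x3,x4,x5,x6; clause T/F shown):
  row 0 [000000]: clauses=FTT -> 0
  row 1 [000001]: clauses=FTT -> 0
  row 2 [000010]: clauses=FTT -> 0
  row 3 [000011]: clauses=FTT -> 0
  row 4 [000100]: clauses=TTT -> 1
  (every remaining row is evaluated the same way; all 64 results are listed next)
Full result column, 8 rows per line (x1,x2,x3 fixed per line; x4,x5,x6 runs 000..111 left to right):
  rows 0-7 [x1,x2,x3=000]: 00001010  (ones: 2)
  rows 8-15 [x1,x2,x3=001]: 00001010  (ones: 2)
  rows 16-23 [x1,x2,x3=010]: 00000000  (ones: 0)
  rows 24-31 [x1,x2,x3=011]: 00000000  (ones: 0)
  rows 32-39 [x1,x2,x3=100]: 00001111  (ones: 4)
  rows 40-47 [x1,x2,x3=101]: 00001111  (ones: 4)
  rows 48-55 [x1,x2,x3=110]: 00000000  (ones: 0)
  rows 56-63 [x1,x2,x3=111]: 00000000  (ones: 0)
Satisfying assignments = 2+2+0+0+4+4+0+0 = 12

12


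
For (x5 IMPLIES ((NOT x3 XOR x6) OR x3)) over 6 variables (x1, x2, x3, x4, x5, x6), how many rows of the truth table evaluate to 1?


Formula: (x5 IMPLIES ((NOT x3 XOR x6) OR x3)) over 6 vars (64 rows)
Evaluate each row (x1, x2, x3, x4, x5, x6 as bits, MSB first):
  row 0 [000000]: (0 IMPLIES ((NOT 0 XOR 0) OR 0)) -> 1
  row 1 [000001]: (0 IMPLIES ((NOT 0 XOR 1) OR 0)) -> 1
  row 2 [000010]: (1 IMPLIES ((NOT 0 XOR 0) OR 0)) -> 1
  row 3 [000011]: (1 IMPLIES ((NOT 0 XOR 1) OR 0)) -> 0
  row 4 [000100]: (0 IMPLIES ((NOT 0 XOR 0) OR 0)) -> 1
  (every remaining row is evaluated the same way; all 64 results are listed next)
Full result column, 8 rows per line (x1,x2,x3 fixed per line; x4,x5,x6 runs 000..111 left to right):
  rows 0-7 [x1,x2,x3=000]: 11101110  (ones: 6)
  rows 8-15 [x1,x2,x3=001]: 11111111  (ones: 8)
  rows 16-23 [x1,x2,x3=010]: 11101110  (ones: 6)
  rows 24-31 [x1,x2,x3=011]: 11111111  (ones: 8)
  rows 32-39 [x1,x2,x3=100]: 11101110  (ones: 6)
  rows 40-47 [x1,x2,x3=101]: 11111111  (ones: 8)
  rows 48-55 [x1,x2,x3=110]: 11101110  (ones: 6)
  rows 56-63 [x1,x2,x3=111]: 11111111  (ones: 8)
Count of 1-rows = 6+8+6+8+6+8+6+8 = 56

56


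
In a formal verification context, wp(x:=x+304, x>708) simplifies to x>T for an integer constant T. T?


Formula: wp(x:=E, P) = P[E/x] (substitute E for x in postcondition)
Step 1: Postcondition: x>708
Step 2: Substitute x+304 for x: x+304>708
Step 3: Solve for x: x > 708-304 = 404

404


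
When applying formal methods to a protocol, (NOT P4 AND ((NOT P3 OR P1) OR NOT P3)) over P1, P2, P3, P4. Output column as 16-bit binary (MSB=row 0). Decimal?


Formula: (NOT P4 AND ((NOT P3 OR P1) OR NOT P3)) over P1, P2, P3, P4 (16 rows)
Evaluate each row (bits = P1,P2,P3,P4, MSB first):
  row 0 [0000]: (NOT 0 AND ((NOT 0 OR 0) OR NOT 0)) -> 1
  row 1 [0001]: (NOT 1 AND ((NOT 0 OR 0) OR NOT 0)) -> 0
  row 2 [0010]: (NOT 0 AND ((NOT 1 OR 0) OR NOT 1)) -> 0
  row 3 [0011]: (NOT 1 AND ((NOT 1 OR 0) OR NOT 1)) -> 0
  row 4 [0100]: (NOT 0 AND ((NOT 0 OR 0) OR NOT 0)) -> 1
  row 5 [0101]: (NOT 1 AND ((NOT 0 OR 0) OR NOT 0)) -> 0
  row 6 [0110]: (NOT 0 AND ((NOT 1 OR 0) OR NOT 1)) -> 0
  row 7 [0111]: (NOT 1 AND ((NOT 1 OR 0) OR NOT 1)) -> 0
  row 8 [1000]: (NOT 0 AND ((NOT 0 OR 1) OR NOT 0)) -> 1
  row 9 [1001]: (NOT 1 AND ((NOT 0 OR 1) OR NOT 0)) -> 0
  row 10 [1010]: (NOT 0 AND ((NOT 1 OR 1) OR NOT 1)) -> 1
  row 11 [1011]: (NOT 1 AND ((NOT 1 OR 1) OR NOT 1)) -> 0
  row 12 [1100]: (NOT 0 AND ((NOT 0 OR 1) OR NOT 0)) -> 1
  row 13 [1101]: (NOT 1 AND ((NOT 0 OR 1) OR NOT 0)) -> 0
  row 14 [1110]: (NOT 0 AND ((NOT 1 OR 1) OR NOT 1)) -> 1
  row 15 [1111]: (NOT 1 AND ((NOT 1 OR 1) OR NOT 1)) -> 0
Full result column, 4 rows per line (P1,P2 fixed per line; P3,P4 runs 00..11 left to right):
  rows 0-3 [P1,P2=00]: 1000  = hex 8
  rows 4-7 [P1,P2=01]: 1000  = hex 8
  rows 8-11 [P1,P2=10]: 1010  = hex A
  rows 12-15 [P1,P2=11]: 1010  = hex A
Output column (row 0 .. row 15) = 1000100010101010
Output column grouped in 4s = 1000 1000 1010 1010 = 0x88AA
Convert to decimal digit by digit (value = value*16 + digit):
  8 -> 8
  8*16 + 8 = 136
  136*16 + 10 (A) = 2186
  2186*16 + 10 (A) = 34986
Decimal = 34986

34986
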